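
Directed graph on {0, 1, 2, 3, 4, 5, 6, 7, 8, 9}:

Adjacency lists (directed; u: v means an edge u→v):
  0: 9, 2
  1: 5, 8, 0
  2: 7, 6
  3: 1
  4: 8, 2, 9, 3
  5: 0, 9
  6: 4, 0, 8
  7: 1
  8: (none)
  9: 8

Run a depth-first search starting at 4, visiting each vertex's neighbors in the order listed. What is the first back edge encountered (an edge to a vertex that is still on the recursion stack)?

DFS from 4 (visiting each vertex's neighbors in the order listed); mark gray on enter, black on exit:
4 gray
  8 gray
  8 black
  2 gray
    7 gray
      1 gray
        5 gray
          0 gray
            9 gray
              9→8: 8 black — skip
            9 black
            0→2: 2 is gray → back edge
First back edge: 0 → 2.

0→2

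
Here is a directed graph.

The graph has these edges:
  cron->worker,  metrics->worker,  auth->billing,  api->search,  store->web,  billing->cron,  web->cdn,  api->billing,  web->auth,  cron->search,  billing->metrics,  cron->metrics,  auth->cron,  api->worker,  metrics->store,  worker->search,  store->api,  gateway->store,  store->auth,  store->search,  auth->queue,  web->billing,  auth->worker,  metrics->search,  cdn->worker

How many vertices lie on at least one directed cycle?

7

A vertex is on a directed cycle iff it belongs to a strongly connected component of size ≥ 2 (or has a self-loop).
The vertices on cycles are {api, web, auth, cron, store, billing, metrics} — 7 in total.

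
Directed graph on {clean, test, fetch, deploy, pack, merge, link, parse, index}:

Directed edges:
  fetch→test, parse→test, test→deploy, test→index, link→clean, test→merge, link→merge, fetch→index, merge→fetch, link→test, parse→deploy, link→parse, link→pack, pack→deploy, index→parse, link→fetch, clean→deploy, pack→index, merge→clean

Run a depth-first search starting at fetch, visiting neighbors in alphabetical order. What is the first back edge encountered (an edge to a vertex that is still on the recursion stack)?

DFS from fetch (visiting neighbors in alphabetical order); mark gray on enter, black on exit:
fetch gray
  index gray
    parse gray
      deploy gray
      deploy black
      test gray
        test→deploy: deploy black — skip
        test→index: index is gray → back edge
First back edge: test → index.

test->index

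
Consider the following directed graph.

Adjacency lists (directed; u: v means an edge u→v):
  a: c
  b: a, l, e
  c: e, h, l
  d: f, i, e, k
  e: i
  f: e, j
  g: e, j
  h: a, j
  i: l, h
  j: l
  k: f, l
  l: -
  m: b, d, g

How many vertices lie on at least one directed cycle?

5

A vertex is on a directed cycle iff it belongs to a strongly connected component of size ≥ 2 (or has a self-loop).
The vertices on cycles are {a, c, e, h, i} — 5 in total.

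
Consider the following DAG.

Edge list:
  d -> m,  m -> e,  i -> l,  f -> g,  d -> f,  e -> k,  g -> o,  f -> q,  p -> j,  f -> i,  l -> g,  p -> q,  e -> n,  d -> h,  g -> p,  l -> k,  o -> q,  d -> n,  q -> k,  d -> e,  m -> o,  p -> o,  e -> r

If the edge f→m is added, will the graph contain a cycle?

Adding f→m creates a cycle iff m can already reach f.
Explore from m: no path reaches f. The graph stays acyclic.

No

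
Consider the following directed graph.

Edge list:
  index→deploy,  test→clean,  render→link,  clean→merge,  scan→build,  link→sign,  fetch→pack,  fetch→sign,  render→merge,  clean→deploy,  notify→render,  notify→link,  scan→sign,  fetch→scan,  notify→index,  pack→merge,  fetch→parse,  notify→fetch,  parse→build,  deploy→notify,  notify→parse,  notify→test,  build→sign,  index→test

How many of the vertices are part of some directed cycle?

A vertex is on a directed cycle iff it belongs to a strongly connected component of size ≥ 2 (or has a self-loop).
The vertices on cycles are {test, clean, index, deploy, notify} — 5 in total.

5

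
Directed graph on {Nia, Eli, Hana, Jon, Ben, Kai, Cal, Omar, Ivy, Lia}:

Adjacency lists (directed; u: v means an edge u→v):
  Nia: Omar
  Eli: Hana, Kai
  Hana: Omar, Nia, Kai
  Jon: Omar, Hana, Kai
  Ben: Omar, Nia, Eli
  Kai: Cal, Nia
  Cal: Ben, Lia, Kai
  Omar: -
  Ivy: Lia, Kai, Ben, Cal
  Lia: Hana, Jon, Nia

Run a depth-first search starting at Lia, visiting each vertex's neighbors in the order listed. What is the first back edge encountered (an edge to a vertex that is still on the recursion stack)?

DFS from Lia (visiting each vertex's neighbors in the order listed); mark gray on enter, black on exit:
Lia gray
  Hana gray
    Omar gray
    Omar black
    Nia gray
      Nia→Omar: Omar black — skip
    Nia black
    Kai gray
      Cal gray
        Ben gray
          Ben→Omar: Omar black — skip
          Ben→Nia: Nia black — skip
          Eli gray
            Eli→Hana: Hana is gray → back edge
First back edge: Eli → Hana.

Eli→Hana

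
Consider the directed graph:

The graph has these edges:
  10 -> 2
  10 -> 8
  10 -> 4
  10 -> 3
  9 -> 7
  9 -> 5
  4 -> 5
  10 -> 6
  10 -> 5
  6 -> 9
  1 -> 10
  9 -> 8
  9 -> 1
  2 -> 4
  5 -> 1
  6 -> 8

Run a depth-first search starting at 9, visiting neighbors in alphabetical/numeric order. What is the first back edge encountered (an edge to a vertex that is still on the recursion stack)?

DFS from 9 (visiting neighbors in alphabetical/numeric order); mark gray on enter, black on exit:
9 gray
  1 gray
    10 gray
      2 gray
        4 gray
          5 gray
            5→1: 1 is gray → back edge
First back edge: 5 → 1.

5->1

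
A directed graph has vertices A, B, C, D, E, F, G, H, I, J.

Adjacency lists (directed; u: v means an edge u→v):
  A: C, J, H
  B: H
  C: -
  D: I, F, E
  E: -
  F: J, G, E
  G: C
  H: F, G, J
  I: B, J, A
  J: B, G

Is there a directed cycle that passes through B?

Yes

B is on a cycle iff B can reach itself via ≥1 edge.
B → H → J → B — yes.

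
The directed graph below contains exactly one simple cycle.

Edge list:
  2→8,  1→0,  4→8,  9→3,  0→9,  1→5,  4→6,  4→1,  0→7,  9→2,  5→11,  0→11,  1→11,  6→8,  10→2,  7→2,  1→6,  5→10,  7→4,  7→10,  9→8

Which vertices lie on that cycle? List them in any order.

DFS with gray/black marking from 4:
4 gray
  8 gray
  8 black
  1 gray
    0 gray
      7 gray
        7→4: 4 is gray → back edge
Back edge closes the cycle 4 → 1 → 0 → 7 → 4; its vertices are {0, 1, 4, 7}.

0, 1, 4, 7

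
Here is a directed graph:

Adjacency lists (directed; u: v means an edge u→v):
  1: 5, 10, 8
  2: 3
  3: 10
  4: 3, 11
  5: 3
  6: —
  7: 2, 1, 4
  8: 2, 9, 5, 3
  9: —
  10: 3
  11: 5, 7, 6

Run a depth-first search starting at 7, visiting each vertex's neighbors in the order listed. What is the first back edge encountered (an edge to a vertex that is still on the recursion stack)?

10->3

DFS from 7 (visiting each vertex's neighbors in the order listed); mark gray on enter, black on exit:
7 gray
  2 gray
    3 gray
      10 gray
        10→3: 3 is gray → back edge
First back edge: 10 → 3.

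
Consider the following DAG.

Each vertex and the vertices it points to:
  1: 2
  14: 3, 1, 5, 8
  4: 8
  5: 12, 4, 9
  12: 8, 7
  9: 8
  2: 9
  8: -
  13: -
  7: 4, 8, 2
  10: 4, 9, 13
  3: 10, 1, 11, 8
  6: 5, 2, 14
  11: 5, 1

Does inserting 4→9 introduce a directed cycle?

No

Adding 4→9 creates a cycle iff 9 can already reach 4.
Explore from 9: no path reaches 4. The graph stays acyclic.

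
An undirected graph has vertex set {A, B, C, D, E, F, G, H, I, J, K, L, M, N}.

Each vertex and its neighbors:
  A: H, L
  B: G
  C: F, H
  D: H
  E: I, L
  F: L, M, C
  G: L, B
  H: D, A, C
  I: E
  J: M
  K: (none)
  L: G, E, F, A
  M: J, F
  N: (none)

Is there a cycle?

DFS, tracking each vertex's parent; an edge to a visited non-parent vertex closes a cycle.
Start from D:
visit D (parent –)
  visit H (parent D)
    H–D: parent, skip
    visit A (parent H)
      A–H: parent, skip
      visit L (parent A)
        visit G (parent L)
          G–L: parent, skip
          visit B (parent G)
            B–G: parent, skip
        visit E (parent L)
          visit I (parent E)
            I–E: parent, skip
          E–L: parent, skip
        visit F (parent L)
          F–L: parent, skip
          visit M (parent F)
            visit J (parent M)
              J–M: parent, skip
            M–F: parent, skip
          visit C (parent F)
            C–F: parent, skip
            C–H: H visited and ≠ parent → cycle
Cycle: H – A – L – F – C – H.

Yes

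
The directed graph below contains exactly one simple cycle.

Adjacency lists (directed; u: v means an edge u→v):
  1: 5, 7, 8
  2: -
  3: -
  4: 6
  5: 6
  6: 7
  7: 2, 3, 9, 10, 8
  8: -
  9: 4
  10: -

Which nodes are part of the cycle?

4, 6, 7, 9

DFS with gray/black marking from 7:
7 gray
  2 gray
  2 black
  3 gray
  3 black
  9 gray
    4 gray
      6 gray
        6→7: 7 is gray → back edge
Back edge closes the cycle 7 → 9 → 4 → 6 → 7; its vertices are {4, 6, 7, 9}.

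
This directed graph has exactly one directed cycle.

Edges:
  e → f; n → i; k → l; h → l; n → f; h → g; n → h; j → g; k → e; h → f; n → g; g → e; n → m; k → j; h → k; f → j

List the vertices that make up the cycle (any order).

e, f, g, j

DFS with gray/black marking from f:
f gray
  j gray
    g gray
      e gray
        e→f: f is gray → back edge
Back edge closes the cycle f → j → g → e → f; its vertices are {e, f, g, j}.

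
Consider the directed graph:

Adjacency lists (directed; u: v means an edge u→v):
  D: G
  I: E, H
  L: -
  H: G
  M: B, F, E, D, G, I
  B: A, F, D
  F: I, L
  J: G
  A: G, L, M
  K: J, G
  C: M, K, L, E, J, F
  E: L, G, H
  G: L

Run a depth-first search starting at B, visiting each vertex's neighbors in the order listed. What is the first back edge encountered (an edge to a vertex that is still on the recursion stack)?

M->B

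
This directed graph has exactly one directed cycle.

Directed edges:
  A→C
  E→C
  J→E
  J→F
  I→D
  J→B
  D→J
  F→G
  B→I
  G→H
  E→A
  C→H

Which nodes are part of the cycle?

DFS with gray/black marking from J:
J gray
  B gray
    I gray
      D gray
        D→J: J is gray → back edge
Back edge closes the cycle J → B → I → D → J; its vertices are {B, D, I, J}.

B, D, I, J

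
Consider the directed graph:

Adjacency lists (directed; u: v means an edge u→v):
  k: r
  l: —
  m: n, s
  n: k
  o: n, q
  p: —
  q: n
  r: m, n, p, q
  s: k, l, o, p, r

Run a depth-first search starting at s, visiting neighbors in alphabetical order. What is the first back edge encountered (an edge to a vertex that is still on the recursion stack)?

n→k

DFS from s (visiting neighbors in alphabetical order); mark gray on enter, black on exit:
s gray
  k gray
    r gray
      m gray
        n gray
          n→k: k is gray → back edge
First back edge: n → k.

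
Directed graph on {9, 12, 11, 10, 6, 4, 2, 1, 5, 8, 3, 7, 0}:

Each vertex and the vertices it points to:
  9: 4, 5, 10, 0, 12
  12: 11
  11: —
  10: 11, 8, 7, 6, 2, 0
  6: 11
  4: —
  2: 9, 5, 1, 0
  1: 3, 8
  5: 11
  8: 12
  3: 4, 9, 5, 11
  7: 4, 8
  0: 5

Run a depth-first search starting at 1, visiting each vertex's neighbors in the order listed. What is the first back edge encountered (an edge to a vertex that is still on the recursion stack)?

2→9

DFS from 1 (visiting each vertex's neighbors in the order listed); mark gray on enter, black on exit:
1 gray
  3 gray
    4 gray
    4 black
    9 gray
      9→4: 4 black — skip
      5 gray
        11 gray
        11 black
      5 black
      10 gray
        10→11: 11 black — skip
        8 gray
          12 gray
            12→11: 11 black — skip
          12 black
        8 black
        7 gray
          7→4: 4 black — skip
          7→8: 8 black — skip
        7 black
        6 gray
          6→11: 11 black — skip
        6 black
        2 gray
          2→9: 9 is gray → back edge
First back edge: 2 → 9.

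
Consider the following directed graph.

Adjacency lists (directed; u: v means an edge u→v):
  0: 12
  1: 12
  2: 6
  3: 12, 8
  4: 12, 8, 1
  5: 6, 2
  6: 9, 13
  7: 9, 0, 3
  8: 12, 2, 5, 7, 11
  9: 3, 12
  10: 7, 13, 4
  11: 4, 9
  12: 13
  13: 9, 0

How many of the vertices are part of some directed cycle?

13

A vertex is on a directed cycle iff it belongs to a strongly connected component of size ≥ 2 (or has a self-loop).
The vertices on cycles are {0, 1, 2, 3, 4, 5, 6, 7, 8, 9, 11, 12, 13} — 13 in total.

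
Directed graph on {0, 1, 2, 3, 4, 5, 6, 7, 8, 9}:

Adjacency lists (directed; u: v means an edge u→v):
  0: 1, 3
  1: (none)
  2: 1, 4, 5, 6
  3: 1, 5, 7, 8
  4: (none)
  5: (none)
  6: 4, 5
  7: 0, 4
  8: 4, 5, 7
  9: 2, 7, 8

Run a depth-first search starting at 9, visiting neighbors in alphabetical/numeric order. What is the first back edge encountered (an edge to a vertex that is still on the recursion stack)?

DFS from 9 (visiting neighbors in alphabetical/numeric order); mark gray on enter, black on exit:
9 gray
  2 gray
    1 gray
    1 black
    4 gray
    4 black
    5 gray
    5 black
    6 gray
      6→4: 4 black — skip
      6→5: 5 black — skip
    6 black
  2 black
  7 gray
    0 gray
      0→1: 1 black — skip
      3 gray
        3→1: 1 black — skip
        3→5: 5 black — skip
        3→7: 7 is gray → back edge
First back edge: 3 → 7.

3->7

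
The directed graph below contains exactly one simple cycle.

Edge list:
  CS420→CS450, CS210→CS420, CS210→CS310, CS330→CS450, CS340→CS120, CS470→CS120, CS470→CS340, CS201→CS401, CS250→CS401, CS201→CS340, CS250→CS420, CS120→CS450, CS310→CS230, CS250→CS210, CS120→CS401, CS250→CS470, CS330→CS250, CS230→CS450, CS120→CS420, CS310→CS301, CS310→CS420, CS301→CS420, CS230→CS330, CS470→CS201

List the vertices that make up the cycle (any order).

DFS with gray/black marking from CS330:
CS330 gray
  CS250 gray
    CS210 gray
      CS310 gray
        CS301 gray
          CS420 gray
            CS450 gray
            CS450 black
          CS420 black
        CS301 black
        CS230 gray
          CS230→CS330: CS330 is gray → back edge
Back edge closes the cycle CS330 → CS250 → CS210 → CS310 → CS230 → CS330; its vertices are {CS210, CS230, CS250, CS310, CS330}.

CS210, CS230, CS250, CS310, CS330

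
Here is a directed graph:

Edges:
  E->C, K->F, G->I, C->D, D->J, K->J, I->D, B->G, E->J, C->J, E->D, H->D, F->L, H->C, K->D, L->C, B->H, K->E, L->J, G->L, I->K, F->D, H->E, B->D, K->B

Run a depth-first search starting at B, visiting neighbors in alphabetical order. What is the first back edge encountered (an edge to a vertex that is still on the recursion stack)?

DFS from B (visiting neighbors in alphabetical order); mark gray on enter, black on exit:
B gray
  D gray
    J gray
    J black
  D black
  G gray
    I gray
      I→D: D black — skip
      K gray
        K→B: B is gray → back edge
First back edge: K → B.

K→B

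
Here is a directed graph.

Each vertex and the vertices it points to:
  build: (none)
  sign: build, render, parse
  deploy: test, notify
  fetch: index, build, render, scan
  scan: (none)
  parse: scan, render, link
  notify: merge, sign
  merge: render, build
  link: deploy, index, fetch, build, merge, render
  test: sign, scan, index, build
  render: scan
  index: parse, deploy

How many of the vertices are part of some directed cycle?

A vertex is on a directed cycle iff it belongs to a strongly connected component of size ≥ 2 (or has a self-loop).
The vertices on cycles are {link, sign, test, fetch, index, parse, deploy, notify} — 8 in total.

8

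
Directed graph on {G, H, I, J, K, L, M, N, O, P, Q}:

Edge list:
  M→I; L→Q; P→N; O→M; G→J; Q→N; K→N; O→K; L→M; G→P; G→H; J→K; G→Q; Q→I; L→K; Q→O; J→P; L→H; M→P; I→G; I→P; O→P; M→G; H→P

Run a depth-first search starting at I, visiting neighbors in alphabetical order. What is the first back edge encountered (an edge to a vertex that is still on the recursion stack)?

Q->I

DFS from I (visiting neighbors in alphabetical order); mark gray on enter, black on exit:
I gray
  G gray
    H gray
      P gray
        N gray
        N black
      P black
    H black
    J gray
      K gray
        K→N: N black — skip
      K black
      J→P: P black — skip
    J black
    G→P: P black — skip
    Q gray
      Q→I: I is gray → back edge
First back edge: Q → I.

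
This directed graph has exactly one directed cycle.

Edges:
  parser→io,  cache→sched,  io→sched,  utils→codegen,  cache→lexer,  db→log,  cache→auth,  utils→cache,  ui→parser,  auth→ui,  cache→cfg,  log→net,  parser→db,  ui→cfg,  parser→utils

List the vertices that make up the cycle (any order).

ui, auth, cache, utils, parser

DFS with gray/black marking from parser:
parser gray
  io gray
    sched gray
    sched black
  io black
  db gray
    log gray
      net gray
      net black
    log black
  db black
  utils gray
    cache gray
      cache→sched: sched black — skip
      cfg gray
      cfg black
      auth gray
        ui gray
          ui→cfg: cfg black — skip
          ui→parser: parser is gray → back edge
Back edge closes the cycle parser → utils → cache → auth → ui → parser; its vertices are {ui, auth, cache, utils, parser}.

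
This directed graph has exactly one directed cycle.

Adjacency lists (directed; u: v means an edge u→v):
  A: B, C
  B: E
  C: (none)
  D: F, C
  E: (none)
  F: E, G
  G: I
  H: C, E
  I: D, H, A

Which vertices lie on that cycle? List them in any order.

D, F, G, I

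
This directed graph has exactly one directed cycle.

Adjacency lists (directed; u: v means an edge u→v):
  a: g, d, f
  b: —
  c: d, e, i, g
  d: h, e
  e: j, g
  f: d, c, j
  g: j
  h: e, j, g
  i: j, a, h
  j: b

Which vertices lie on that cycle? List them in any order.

DFS with gray/black marking from i:
i gray
  j gray
    b gray
    b black
  j black
  a gray
    g gray
      g→j: j black — skip
    g black
    d gray
      h gray
        e gray
          e→j: j black — skip
          e→g: g black — skip
        e black
        h→j: j black — skip
        h→g: g black — skip
      h black
      d→e: e black — skip
    d black
    f gray
      f→d: d black — skip
      c gray
        c→d: d black — skip
        c→e: e black — skip
        c→i: i is gray → back edge
Back edge closes the cycle i → a → f → c → i; its vertices are {a, c, f, i}.

a, c, f, i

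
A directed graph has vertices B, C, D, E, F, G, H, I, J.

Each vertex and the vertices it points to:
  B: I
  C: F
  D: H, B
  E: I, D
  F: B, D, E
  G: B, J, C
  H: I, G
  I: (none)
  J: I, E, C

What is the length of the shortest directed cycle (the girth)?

For each vertex v, BFS finds the shortest path from v back to v.
The shortest such closed walk is G → J → E → D → H → G, length 5.

5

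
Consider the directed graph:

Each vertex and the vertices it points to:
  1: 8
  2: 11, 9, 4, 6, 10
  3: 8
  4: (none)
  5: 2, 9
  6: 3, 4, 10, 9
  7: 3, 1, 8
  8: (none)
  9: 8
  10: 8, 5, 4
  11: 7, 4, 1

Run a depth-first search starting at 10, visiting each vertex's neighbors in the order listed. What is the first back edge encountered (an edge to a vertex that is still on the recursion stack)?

6->10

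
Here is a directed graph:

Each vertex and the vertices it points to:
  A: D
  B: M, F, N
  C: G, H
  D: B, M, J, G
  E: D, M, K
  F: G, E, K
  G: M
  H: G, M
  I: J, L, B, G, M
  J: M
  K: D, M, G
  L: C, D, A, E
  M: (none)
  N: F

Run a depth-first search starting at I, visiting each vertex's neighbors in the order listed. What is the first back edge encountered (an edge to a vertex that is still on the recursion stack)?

E→D

DFS from I (visiting each vertex's neighbors in the order listed); mark gray on enter, black on exit:
I gray
  J gray
    M gray
    M black
  J black
  L gray
    C gray
      G gray
        G→M: M black — skip
      G black
      H gray
        H→G: G black — skip
        H→M: M black — skip
      H black
    C black
    D gray
      B gray
        B→M: M black — skip
        F gray
          F→G: G black — skip
          E gray
            E→D: D is gray → back edge
First back edge: E → D.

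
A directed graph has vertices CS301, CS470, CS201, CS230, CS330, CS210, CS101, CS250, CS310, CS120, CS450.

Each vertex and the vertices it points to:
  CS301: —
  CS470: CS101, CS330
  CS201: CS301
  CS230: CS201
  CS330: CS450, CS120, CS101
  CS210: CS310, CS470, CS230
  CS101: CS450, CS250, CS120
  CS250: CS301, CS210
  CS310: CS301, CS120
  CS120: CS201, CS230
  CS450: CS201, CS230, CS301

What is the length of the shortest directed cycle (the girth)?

4

For each vertex v, BFS finds the shortest path from v back to v.
The shortest such closed walk is CS210 → CS470 → CS101 → CS250 → CS210, length 4.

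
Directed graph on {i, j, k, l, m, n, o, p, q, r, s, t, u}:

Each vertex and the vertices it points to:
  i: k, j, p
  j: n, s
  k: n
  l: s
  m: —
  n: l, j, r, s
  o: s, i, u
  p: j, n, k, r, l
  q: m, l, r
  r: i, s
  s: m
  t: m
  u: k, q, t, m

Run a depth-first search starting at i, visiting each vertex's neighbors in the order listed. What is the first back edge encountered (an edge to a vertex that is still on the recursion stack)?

DFS from i (visiting each vertex's neighbors in the order listed); mark gray on enter, black on exit:
i gray
  k gray
    n gray
      l gray
        s gray
          m gray
          m black
        s black
      l black
      j gray
        j→n: n is gray → back edge
First back edge: j → n.

j→n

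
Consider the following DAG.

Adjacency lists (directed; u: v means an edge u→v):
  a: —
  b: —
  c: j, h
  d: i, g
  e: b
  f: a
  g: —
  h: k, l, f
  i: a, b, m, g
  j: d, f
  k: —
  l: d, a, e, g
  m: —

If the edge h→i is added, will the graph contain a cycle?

No

Adding h→i creates a cycle iff i can already reach h.
Explore from i: no path reaches h. The graph stays acyclic.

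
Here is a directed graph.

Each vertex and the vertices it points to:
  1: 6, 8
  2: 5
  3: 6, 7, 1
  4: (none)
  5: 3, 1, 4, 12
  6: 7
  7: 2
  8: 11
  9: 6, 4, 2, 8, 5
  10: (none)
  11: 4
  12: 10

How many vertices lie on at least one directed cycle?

A vertex is on a directed cycle iff it belongs to a strongly connected component of size ≥ 2 (or has a self-loop).
The vertices on cycles are {1, 2, 3, 5, 6, 7} — 6 in total.

6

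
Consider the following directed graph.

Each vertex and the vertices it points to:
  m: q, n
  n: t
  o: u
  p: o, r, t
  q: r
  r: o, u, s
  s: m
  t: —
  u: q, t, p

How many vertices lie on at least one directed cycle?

7

A vertex is on a directed cycle iff it belongs to a strongly connected component of size ≥ 2 (or has a self-loop).
The vertices on cycles are {m, o, p, q, r, s, u} — 7 in total.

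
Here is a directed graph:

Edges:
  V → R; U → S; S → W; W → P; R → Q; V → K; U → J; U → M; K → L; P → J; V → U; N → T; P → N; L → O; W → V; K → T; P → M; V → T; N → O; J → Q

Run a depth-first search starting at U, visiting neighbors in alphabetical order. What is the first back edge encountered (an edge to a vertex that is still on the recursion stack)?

DFS from U (visiting neighbors in alphabetical order); mark gray on enter, black on exit:
U gray
  J gray
    Q gray
    Q black
  J black
  M gray
  M black
  S gray
    W gray
      P gray
        P→J: J black — skip
        P→M: M black — skip
        N gray
          O gray
          O black
          T gray
          T black
        N black
      P black
      V gray
        K gray
          L gray
            L→O: O black — skip
          L black
          K→T: T black — skip
        K black
        R gray
          R→Q: Q black — skip
        R black
        V→T: T black — skip
        V→U: U is gray → back edge
First back edge: V → U.

V->U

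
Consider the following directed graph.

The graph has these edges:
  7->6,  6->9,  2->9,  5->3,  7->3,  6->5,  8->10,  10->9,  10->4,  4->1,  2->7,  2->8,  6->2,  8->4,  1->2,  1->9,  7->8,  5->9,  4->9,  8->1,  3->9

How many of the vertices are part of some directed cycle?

7

A vertex is on a directed cycle iff it belongs to a strongly connected component of size ≥ 2 (or has a self-loop).
The vertices on cycles are {1, 2, 4, 6, 7, 8, 10} — 7 in total.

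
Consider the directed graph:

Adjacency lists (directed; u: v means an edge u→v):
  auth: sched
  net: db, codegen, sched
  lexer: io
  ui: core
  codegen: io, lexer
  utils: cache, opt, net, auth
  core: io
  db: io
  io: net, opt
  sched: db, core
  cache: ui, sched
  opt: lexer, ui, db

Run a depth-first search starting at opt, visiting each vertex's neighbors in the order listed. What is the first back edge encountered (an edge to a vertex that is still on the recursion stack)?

db->io

DFS from opt (visiting each vertex's neighbors in the order listed); mark gray on enter, black on exit:
opt gray
  lexer gray
    io gray
      net gray
        db gray
          db→io: io is gray → back edge
First back edge: db → io.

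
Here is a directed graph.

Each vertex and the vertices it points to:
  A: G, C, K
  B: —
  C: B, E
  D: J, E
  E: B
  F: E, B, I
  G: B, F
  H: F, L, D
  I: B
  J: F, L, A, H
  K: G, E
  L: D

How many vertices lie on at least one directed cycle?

4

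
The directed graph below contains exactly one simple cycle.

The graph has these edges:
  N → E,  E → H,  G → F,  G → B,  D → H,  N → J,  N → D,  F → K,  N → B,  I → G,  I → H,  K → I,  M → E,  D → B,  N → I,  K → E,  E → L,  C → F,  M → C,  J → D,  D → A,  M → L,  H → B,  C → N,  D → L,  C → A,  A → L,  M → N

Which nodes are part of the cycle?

F, G, I, K

DFS with gray/black marking from F:
F gray
  K gray
    E gray
      L gray
      L black
      H gray
        B gray
        B black
      H black
    E black
    I gray
      I→H: H black — skip
      G gray
        G→F: F is gray → back edge
Back edge closes the cycle F → K → I → G → F; its vertices are {F, G, I, K}.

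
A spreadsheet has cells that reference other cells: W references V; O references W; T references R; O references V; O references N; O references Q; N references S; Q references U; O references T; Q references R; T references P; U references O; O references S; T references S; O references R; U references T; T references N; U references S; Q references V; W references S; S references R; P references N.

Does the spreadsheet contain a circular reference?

Yes

DFS with white/gray/black marking, starting from W:
W gray
  S gray
    R gray
    R black
  S black
  V gray
  V black
W black
N gray
  N→S: S black — skip
N black
O gray
  O→S: S black — skip
  O→V: V black — skip
  Q gray
    Q→V: V black — skip
    Q→R: R black — skip
    U gray
      U→O: O is gray → back edge
Back edge found, so a cycle exists: O → Q → U → O.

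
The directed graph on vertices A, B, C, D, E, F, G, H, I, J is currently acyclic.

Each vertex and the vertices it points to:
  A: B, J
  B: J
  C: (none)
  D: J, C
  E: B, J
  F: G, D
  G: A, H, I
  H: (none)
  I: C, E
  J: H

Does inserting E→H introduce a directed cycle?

Adding E→H creates a cycle iff H can already reach E.
Explore from H: no path reaches E. The graph stays acyclic.

No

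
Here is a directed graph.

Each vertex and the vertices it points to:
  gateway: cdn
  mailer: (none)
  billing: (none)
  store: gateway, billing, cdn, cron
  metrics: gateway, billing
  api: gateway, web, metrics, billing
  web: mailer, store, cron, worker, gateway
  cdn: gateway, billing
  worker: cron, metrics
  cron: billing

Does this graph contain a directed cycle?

Yes

DFS with white/gray/black marking, starting from mailer:
mailer gray
mailer black
gateway gray
  cdn gray
    cdn→gateway: gateway is gray → back edge
Back edge found, so a cycle exists: gateway → cdn → gateway.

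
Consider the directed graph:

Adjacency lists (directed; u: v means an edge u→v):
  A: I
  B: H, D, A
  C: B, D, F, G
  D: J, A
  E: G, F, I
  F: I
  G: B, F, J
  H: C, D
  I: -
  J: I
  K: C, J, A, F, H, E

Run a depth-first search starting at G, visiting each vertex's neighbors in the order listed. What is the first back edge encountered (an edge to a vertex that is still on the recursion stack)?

DFS from G (visiting each vertex's neighbors in the order listed); mark gray on enter, black on exit:
G gray
  B gray
    H gray
      C gray
        C→B: B is gray → back edge
First back edge: C → B.

C->B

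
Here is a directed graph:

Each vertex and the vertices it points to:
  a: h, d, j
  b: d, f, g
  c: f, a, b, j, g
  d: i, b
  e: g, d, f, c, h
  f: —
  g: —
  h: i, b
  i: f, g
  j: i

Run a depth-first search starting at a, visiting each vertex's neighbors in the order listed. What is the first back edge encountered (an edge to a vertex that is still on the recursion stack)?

DFS from a (visiting each vertex's neighbors in the order listed); mark gray on enter, black on exit:
a gray
  h gray
    i gray
      f gray
      f black
      g gray
      g black
    i black
    b gray
      d gray
        d→i: i black — skip
        d→b: b is gray → back edge
First back edge: d → b.

d->b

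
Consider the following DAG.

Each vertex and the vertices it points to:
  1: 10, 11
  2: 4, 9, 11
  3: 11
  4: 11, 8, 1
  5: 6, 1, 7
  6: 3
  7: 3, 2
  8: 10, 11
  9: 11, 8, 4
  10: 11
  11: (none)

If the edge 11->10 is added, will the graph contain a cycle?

Yes

Adding 11→10 creates a cycle iff 10 can already reach 11.
Path from 10: 10 → 11.
So 10 → … → 11 → 10 is a cycle.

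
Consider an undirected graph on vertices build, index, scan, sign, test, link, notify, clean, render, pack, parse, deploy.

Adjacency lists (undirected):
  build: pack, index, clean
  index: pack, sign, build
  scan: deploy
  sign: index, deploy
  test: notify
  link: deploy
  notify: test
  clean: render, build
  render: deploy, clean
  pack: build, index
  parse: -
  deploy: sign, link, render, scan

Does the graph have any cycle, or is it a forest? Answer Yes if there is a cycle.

Yes

DFS, tracking each vertex's parent; an edge to a visited non-parent vertex closes a cycle.
Start from build:
visit build (parent –)
  visit pack (parent build)
    pack–build: parent, skip
    visit index (parent pack)
      index–pack: parent, skip
      visit sign (parent index)
        sign–index: parent, skip
        visit deploy (parent sign)
          deploy–sign: parent, skip
          visit link (parent deploy)
            link–deploy: parent, skip
          visit render (parent deploy)
            render–deploy: parent, skip
            visit clean (parent render)
              clean–render: parent, skip
              clean–build: build visited and ≠ parent → cycle
Cycle: build – pack – index – sign – deploy – render – clean – build.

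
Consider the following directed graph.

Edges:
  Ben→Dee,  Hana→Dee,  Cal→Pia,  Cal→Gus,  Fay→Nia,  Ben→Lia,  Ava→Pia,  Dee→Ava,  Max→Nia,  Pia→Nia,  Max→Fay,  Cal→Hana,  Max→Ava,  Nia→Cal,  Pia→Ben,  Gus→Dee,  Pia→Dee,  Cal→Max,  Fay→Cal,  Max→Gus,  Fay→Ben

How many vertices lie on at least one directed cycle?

10

A vertex is on a directed cycle iff it belongs to a strongly connected component of size ≥ 2 (or has a self-loop).
The vertices on cycles are {Ava, Ben, Cal, Dee, Fay, Gus, Max, Nia, Pia, Hana} — 10 in total.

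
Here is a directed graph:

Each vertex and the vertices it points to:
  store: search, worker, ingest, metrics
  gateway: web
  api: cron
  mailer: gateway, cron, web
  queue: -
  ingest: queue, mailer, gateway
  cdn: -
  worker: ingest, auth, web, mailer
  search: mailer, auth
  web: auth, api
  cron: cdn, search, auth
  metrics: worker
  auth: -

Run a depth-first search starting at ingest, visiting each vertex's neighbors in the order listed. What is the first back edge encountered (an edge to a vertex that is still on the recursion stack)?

search→mailer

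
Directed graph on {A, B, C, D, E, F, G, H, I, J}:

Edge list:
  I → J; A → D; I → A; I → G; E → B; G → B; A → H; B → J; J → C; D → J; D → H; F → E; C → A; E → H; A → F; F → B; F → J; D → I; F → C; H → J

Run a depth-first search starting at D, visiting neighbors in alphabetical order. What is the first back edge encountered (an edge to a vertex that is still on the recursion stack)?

DFS from D (visiting neighbors in alphabetical order); mark gray on enter, black on exit:
D gray
  H gray
    J gray
      C gray
        A gray
          A→D: D is gray → back edge
First back edge: A → D.

A->D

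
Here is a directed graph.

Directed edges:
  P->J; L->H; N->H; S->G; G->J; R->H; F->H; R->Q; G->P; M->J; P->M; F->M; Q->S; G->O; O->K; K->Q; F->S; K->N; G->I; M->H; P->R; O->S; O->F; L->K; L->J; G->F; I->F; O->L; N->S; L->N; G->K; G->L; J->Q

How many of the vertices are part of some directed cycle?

13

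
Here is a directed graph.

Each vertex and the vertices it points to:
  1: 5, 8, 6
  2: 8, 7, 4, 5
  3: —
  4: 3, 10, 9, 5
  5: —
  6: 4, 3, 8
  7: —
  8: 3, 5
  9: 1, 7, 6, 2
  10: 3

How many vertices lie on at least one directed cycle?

A vertex is on a directed cycle iff it belongs to a strongly connected component of size ≥ 2 (or has a self-loop).
The vertices on cycles are {1, 2, 4, 6, 9} — 5 in total.

5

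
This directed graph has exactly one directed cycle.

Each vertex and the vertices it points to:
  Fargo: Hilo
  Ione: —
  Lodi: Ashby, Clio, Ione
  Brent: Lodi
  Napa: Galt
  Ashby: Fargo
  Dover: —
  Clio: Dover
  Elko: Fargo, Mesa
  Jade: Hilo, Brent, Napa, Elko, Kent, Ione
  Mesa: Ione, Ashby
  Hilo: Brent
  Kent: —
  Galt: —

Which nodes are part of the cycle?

Hilo, Lodi, Ashby, Brent, Fargo

DFS with gray/black marking from Hilo:
Hilo gray
  Brent gray
    Lodi gray
      Ashby gray
        Fargo gray
          Fargo→Hilo: Hilo is gray → back edge
Back edge closes the cycle Hilo → Brent → Lodi → Ashby → Fargo → Hilo; its vertices are {Hilo, Lodi, Ashby, Brent, Fargo}.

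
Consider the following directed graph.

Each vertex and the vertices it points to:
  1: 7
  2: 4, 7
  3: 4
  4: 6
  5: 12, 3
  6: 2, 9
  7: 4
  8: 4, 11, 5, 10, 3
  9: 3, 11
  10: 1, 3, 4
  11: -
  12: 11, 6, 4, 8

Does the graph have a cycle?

DFS with white/gray/black marking, starting from 8:
8 gray
  4 gray
    6 gray
      2 gray
        2→4: 4 is gray → back edge
Back edge found, so a cycle exists: 4 → 6 → 2 → 4.

Yes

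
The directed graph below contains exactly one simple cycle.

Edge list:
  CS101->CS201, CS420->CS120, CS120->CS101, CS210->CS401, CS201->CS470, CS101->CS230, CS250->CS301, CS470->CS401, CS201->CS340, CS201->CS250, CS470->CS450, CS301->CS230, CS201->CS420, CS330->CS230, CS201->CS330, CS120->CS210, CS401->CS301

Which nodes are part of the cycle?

CS101, CS120, CS201, CS420

DFS with gray/black marking from CS120:
CS120 gray
  CS101 gray
    CS230 gray
    CS230 black
    CS201 gray
      CS330 gray
        CS330→CS230: CS230 black — skip
      CS330 black
      CS250 gray
        CS301 gray
          CS301→CS230: CS230 black — skip
        CS301 black
      CS250 black
      CS420 gray
        CS420→CS120: CS120 is gray → back edge
Back edge closes the cycle CS120 → CS101 → CS201 → CS420 → CS120; its vertices are {CS101, CS120, CS201, CS420}.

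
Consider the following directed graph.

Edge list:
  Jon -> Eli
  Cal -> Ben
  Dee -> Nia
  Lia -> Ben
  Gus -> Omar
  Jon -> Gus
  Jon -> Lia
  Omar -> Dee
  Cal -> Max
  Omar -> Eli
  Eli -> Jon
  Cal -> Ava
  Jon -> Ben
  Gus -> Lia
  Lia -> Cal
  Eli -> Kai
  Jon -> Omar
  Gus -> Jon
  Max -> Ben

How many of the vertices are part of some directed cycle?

4

A vertex is on a directed cycle iff it belongs to a strongly connected component of size ≥ 2 (or has a self-loop).
The vertices on cycles are {Eli, Gus, Jon, Omar} — 4 in total.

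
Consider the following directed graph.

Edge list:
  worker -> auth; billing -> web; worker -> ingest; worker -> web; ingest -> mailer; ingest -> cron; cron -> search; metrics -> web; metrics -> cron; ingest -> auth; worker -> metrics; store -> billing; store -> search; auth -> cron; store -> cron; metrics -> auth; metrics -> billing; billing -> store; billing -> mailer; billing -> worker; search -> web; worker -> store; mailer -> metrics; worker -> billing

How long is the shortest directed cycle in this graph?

For each vertex v, BFS finds the shortest path from v back to v.
The shortest such closed walk is store → billing → store, length 2.

2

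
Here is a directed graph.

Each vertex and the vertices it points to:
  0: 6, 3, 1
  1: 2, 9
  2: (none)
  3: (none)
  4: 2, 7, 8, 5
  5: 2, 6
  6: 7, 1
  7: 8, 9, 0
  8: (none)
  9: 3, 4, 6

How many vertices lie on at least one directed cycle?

7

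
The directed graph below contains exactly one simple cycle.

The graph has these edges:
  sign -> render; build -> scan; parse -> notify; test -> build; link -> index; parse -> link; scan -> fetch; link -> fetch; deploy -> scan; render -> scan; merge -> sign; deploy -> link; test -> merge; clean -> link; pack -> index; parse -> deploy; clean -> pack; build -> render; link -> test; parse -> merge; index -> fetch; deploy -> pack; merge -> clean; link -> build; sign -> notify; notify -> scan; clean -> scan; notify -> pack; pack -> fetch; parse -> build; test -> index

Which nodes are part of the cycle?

link, test, clean, merge

DFS with gray/black marking from merge:
merge gray
  sign gray
    render gray
      scan gray
        fetch gray
        fetch black
      scan black
    render black
    notify gray
      pack gray
        index gray
          index→fetch: fetch black — skip
        index black
        pack→fetch: fetch black — skip
      pack black
      notify→scan: scan black — skip
    notify black
  sign black
  clean gray
    clean→pack: pack black — skip
    link gray
      link→fetch: fetch black — skip
      test gray
        test→merge: merge is gray → back edge
Back edge closes the cycle merge → clean → link → test → merge; its vertices are {link, test, clean, merge}.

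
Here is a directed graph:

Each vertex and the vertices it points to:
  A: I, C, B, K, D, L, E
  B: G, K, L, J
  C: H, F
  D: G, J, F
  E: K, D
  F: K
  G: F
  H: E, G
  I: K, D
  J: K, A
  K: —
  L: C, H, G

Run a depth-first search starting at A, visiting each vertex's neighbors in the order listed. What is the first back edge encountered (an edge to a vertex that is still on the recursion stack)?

J→A

DFS from A (visiting each vertex's neighbors in the order listed); mark gray on enter, black on exit:
A gray
  I gray
    K gray
    K black
    D gray
      G gray
        F gray
          F→K: K black — skip
        F black
      G black
      J gray
        J→K: K black — skip
        J→A: A is gray → back edge
First back edge: J → A.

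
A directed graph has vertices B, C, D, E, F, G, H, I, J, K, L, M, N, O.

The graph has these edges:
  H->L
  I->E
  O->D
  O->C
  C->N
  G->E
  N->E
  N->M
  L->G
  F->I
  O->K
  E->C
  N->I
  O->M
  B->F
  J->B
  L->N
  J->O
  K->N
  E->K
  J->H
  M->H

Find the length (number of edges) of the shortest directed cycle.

3

For each vertex v, BFS finds the shortest path from v back to v.
The shortest such closed walk is K → N → E → K, length 3.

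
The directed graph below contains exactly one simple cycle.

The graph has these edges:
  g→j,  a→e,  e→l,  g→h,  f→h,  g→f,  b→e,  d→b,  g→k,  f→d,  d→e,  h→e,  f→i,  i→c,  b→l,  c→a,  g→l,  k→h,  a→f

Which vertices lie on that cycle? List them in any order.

a, c, f, i

DFS with gray/black marking from f:
f gray
  d gray
    e gray
      l gray
      l black
    e black
    b gray
      b→l: l black — skip
      b→e: e black — skip
    b black
  d black
  h gray
    h→e: e black — skip
  h black
  i gray
    c gray
      a gray
        a→e: e black — skip
        a→f: f is gray → back edge
Back edge closes the cycle f → i → c → a → f; its vertices are {a, c, f, i}.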